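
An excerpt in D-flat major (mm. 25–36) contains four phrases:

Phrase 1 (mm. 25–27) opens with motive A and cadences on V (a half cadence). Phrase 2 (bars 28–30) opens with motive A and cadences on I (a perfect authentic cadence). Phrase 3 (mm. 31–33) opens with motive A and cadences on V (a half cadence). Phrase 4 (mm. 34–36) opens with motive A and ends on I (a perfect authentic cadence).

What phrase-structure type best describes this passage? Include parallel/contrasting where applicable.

The cadence pattern HC–PAC–HC–PAC is weak–strong twice, and phrases 3–4 restate phrases 1–2: a period heard twice, not a double period (which would end weakly at phrase 2).

repeated period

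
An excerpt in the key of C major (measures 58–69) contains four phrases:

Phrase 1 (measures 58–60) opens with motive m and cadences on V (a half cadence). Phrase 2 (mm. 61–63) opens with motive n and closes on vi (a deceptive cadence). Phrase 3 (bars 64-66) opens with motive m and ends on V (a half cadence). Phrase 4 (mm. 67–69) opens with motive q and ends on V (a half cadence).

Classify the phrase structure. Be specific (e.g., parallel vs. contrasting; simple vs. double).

phrase group

Phrase 4 ends with a half cadence, no stronger than phrase 2's deceptive cadence, so the four phrases do not form a double period; nor do phrases 3–4 duplicate 1–2, so it is not a repeated period. With no phrase reaching a conclusive cadence, the passage is a phrase group.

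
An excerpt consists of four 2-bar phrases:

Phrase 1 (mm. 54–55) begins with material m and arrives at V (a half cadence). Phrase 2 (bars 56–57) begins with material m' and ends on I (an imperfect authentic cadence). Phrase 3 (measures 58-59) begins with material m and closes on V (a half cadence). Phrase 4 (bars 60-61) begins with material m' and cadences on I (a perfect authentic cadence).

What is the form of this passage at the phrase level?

Four phrases in two halves: the first half (mm. 54–57) ends with an imperfect authentic cadence, the second (mm. 58–61) with a perfect authentic cadence — a large antecedent–consequent pair, i.e. a double period.
Phrase 3 begins with the same material as phrase 1, making it parallel.

parallel double period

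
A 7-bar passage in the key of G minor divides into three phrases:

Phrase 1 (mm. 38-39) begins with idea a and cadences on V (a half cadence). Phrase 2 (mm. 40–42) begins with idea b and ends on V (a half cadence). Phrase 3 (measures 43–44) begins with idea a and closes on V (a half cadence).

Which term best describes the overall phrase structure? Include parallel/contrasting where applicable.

The final phrase closes with a half cadence, which is not stronger than the preceding half cadence; the 3 phrases lack an overall antecedent–consequent design and so form a phrase group.

phrase group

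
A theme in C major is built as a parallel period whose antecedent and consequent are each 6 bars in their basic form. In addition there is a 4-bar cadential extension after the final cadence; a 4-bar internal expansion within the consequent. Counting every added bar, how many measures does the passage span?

Basic parallel period: 6 + 6 = 12 bars.
12 (basic form) + 4 (cadential extension) + 4 (internal expansion) = 20.

20 measures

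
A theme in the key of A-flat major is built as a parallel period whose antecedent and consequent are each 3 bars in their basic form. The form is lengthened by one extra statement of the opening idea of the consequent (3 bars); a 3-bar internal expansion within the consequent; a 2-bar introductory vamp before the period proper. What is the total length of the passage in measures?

Basic parallel period: 3 + 3 = 6 bars.
6 (basic form) + 3 (extra statement) + 3 (internal expansion) + 2 (introduction) = 14.

14 measures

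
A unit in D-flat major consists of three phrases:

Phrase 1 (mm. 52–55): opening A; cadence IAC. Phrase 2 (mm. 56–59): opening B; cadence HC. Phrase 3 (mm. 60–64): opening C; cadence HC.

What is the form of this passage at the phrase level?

phrase group

The final phrase closes with a half cadence, which is not stronger than the preceding half cadence; the 3 phrases lack an overall antecedent–consequent design and so form a phrase group.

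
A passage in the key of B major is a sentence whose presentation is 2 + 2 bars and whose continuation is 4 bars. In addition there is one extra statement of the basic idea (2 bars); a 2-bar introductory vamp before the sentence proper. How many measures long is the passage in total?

Basic sentence: 2 + 2 + 4 = 8 bars.
8 (basic form) + 2 (extra statement) + 2 (introduction) = 12.

12 measures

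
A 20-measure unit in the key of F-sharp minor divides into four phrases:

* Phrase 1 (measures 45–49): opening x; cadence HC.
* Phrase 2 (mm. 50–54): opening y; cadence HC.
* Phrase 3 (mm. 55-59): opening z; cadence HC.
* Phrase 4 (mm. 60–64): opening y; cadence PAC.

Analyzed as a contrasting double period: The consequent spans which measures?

In a double period the four phrases pair into a large antecedent (phrases 1–2, ending half cadence) and a large consequent (phrases 3–4, ending perfect authentic cadence). The consequent spans measures 55–64.

measures 55–64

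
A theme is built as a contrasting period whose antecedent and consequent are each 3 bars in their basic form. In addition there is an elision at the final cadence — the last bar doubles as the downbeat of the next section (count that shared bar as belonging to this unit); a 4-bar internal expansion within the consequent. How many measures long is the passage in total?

Basic contrasting period: 3 + 3 = 6 bars.
6 (basic form) + 4 (internal expansion) = 10.
The elision shares a bar with the next section but does not change this unit's count.

10 measures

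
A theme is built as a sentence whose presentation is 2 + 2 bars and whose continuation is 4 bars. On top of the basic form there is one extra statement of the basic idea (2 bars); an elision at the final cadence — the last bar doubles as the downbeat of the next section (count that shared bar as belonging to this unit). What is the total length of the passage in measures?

10 measures

Basic sentence: 2 + 2 + 4 = 8 bars.
8 (basic form) + 2 (extra statement) = 10.
The elision shares a bar with the next section but does not change this unit's count.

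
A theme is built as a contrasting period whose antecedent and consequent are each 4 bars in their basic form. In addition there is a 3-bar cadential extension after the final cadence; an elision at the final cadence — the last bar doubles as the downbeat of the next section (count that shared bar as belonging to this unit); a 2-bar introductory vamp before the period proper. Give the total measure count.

Basic contrasting period: 4 + 4 = 8 bars.
8 (basic form) + 3 (cadential extension) + 2 (introduction) = 13.
The elision shares a bar with the next section but does not change this unit's count.

13 measures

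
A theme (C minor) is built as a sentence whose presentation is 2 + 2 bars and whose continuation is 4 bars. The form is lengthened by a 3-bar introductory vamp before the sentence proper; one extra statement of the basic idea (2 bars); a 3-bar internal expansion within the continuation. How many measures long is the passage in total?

Basic sentence: 2 + 2 + 4 = 8 bars.
8 (basic form) + 3 (introduction) + 2 (extra statement) + 3 (internal expansion) = 16.

16 measures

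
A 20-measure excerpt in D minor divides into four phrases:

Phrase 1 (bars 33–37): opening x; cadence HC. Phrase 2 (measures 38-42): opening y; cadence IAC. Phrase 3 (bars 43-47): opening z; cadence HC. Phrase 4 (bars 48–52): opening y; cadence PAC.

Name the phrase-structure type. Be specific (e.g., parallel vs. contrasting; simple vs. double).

Four phrases in two halves: the first half (measures 33-42) ends with an imperfect authentic cadence, the second (measures 43–52) with a perfect authentic cadence — a large antecedent–consequent pair, i.e. a double period.
Phrase 3 begins with different material from phrase 1, making it contrasting.

contrasting double period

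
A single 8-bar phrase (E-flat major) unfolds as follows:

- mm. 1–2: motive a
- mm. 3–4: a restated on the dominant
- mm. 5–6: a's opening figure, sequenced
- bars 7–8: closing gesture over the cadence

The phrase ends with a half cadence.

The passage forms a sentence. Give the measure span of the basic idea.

measures 1–2

The presentation of a sentence is the basic idea (bars 1–2) plus its repetition (mm. 3–4); the basic idea is therefore mm. 1–2.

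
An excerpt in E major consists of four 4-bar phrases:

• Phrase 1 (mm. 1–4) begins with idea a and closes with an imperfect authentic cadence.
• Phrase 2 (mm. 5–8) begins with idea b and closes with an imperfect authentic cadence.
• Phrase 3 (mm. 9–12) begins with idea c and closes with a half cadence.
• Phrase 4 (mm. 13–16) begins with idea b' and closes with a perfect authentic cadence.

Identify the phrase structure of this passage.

contrasting double period

Four phrases in two halves: the first half (mm. 1-8) ends with an imperfect authentic cadence, the second (measures 9–16) with a perfect authentic cadence — a large antecedent–consequent pair, i.e. a double period.
Phrase 3 begins with different material from phrase 1, making it contrasting.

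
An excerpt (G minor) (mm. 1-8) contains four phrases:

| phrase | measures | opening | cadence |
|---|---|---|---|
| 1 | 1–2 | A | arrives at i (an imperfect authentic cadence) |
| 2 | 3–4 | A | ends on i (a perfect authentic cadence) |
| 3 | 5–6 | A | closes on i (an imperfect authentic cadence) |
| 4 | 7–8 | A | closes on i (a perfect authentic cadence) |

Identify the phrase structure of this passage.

repeated period

The cadence pattern IAC–PAC–IAC–PAC is weak–strong twice, and phrases 3–4 restate phrases 1–2: a period heard twice, not a double period (which would end weakly at phrase 2).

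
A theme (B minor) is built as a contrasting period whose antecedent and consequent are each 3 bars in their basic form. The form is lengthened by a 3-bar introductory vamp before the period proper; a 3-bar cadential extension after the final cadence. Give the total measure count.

Basic contrasting period: 3 + 3 = 6 bars.
6 (basic form) + 3 (introduction) + 3 (cadential extension) = 12.

12 measures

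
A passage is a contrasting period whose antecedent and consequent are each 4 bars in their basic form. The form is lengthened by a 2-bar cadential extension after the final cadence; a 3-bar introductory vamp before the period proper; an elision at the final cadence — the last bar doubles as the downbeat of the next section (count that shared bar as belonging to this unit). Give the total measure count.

13 measures

Basic contrasting period: 4 + 4 = 8 bars.
8 (basic form) + 2 (cadential extension) + 3 (introduction) = 13.
The elision shares a bar with the next section but does not change this unit's count.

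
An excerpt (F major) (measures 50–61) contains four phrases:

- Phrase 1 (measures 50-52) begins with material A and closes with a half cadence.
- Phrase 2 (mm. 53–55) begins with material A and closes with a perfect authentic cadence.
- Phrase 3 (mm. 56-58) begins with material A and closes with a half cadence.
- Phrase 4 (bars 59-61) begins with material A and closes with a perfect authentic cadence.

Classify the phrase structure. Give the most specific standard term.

The cadence pattern HC–PAC–HC–PAC is weak–strong twice, and phrases 3–4 restate phrases 1–2: a period heard twice, not a double period (which would end weakly at phrase 2).

repeated period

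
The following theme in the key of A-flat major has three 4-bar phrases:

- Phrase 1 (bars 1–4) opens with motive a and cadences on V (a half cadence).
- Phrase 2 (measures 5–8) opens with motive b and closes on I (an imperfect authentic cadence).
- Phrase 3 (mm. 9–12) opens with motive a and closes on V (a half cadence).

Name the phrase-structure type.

The final phrase closes with a half cadence, which is not stronger than the preceding imperfect authentic cadence; the 3 phrases lack an overall antecedent–consequent design and so form a phrase group.

phrase group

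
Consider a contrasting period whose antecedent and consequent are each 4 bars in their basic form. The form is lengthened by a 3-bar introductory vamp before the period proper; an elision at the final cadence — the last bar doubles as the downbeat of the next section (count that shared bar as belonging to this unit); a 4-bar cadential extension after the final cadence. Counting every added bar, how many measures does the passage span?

Basic contrasting period: 4 + 4 = 8 bars.
8 (basic form) + 3 (introduction) + 4 (cadential extension) = 15.
The elision shares a bar with the next section but does not change this unit's count.

15 measures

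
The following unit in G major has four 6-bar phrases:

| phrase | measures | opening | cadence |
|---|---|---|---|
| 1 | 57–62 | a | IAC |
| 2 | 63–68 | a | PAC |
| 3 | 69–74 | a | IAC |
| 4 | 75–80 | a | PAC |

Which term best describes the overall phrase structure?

repeated period

The cadence pattern IAC–PAC–IAC–PAC is weak–strong twice, and phrases 3–4 restate phrases 1–2: a period heard twice, not a double period (which would end weakly at phrase 2).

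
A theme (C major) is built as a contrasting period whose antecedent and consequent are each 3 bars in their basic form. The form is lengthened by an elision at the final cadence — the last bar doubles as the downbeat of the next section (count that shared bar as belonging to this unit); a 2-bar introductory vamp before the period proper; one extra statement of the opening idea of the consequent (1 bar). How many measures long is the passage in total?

9 measures

Basic contrasting period: 3 + 3 = 6 bars.
6 (basic form) + 2 (introduction) + 1 (extra statement) = 9.
The elision shares a bar with the next section but does not change this unit's count.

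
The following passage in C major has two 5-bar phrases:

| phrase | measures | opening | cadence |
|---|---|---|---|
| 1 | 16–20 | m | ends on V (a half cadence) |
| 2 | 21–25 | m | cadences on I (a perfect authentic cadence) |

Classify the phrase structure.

parallel period

Phrase 1 ends with a half cadence (weaker) and phrase 2 with a perfect authentic cadence (stronger): antecedent + consequent = a period.
The two phrases open with the same material (m / m), so the period is parallel.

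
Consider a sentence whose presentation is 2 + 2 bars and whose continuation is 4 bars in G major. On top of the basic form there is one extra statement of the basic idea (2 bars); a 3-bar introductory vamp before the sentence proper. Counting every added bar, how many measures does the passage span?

Basic sentence: 2 + 2 + 4 = 8 bars.
8 (basic form) + 2 (extra statement) + 3 (introduction) = 13.

13 measures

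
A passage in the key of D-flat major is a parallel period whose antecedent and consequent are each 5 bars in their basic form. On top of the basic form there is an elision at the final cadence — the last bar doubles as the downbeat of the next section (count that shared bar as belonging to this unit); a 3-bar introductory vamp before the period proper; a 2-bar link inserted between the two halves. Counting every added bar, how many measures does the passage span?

15 measures

Basic parallel period: 5 + 5 = 10 bars.
10 (basic form) + 3 (introduction) + 2 (link) = 15.
The elision shares a bar with the next section but does not change this unit's count.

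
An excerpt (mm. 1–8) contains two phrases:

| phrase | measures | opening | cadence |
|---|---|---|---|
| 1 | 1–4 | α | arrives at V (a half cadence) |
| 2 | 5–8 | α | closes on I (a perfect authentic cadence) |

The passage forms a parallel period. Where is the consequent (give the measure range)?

measures 5–8

The antecedent is the phrase ending with the weaker cadence (half cadence, phrase 1) and the consequent the one ending more conclusively (perfect authentic cadence, phrase 2); the consequent is mm. 5–8.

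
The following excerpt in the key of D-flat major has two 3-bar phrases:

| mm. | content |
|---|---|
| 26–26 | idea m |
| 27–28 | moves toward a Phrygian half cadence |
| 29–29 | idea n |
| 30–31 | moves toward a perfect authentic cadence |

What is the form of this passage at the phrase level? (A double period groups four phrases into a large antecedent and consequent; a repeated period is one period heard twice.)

Phrase 1 ends with a Phrygian half cadence (weaker) and phrase 2 with a perfect authentic cadence (stronger): antecedent + consequent = a period.
The two phrases open with different material (m / n), so the period is contrasting.

contrasting period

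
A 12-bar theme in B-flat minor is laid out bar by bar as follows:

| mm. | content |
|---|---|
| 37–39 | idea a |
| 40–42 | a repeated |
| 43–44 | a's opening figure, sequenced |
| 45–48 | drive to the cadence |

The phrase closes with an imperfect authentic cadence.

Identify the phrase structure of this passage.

sentence

Basic idea (bars 37-39) + its repetition (measures 40–42) form the presentation; fragmentation and cadence (mm. 43–48) form the continuation — the 12-bar whole is a sentence.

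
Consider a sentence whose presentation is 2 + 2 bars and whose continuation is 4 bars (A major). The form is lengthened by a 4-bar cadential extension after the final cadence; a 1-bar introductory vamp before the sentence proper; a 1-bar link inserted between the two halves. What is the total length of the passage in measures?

Basic sentence: 2 + 2 + 4 = 8 bars.
8 (basic form) + 4 (cadential extension) + 1 (introduction) + 1 (link) = 14.

14 measures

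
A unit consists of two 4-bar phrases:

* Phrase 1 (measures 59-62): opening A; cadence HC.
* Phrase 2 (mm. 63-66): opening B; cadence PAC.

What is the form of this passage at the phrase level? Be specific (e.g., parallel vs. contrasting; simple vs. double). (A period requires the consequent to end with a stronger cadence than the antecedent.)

contrasting period

Phrase 1 ends with a half cadence (weaker) and phrase 2 with a perfect authentic cadence (stronger): antecedent + consequent = a period.
The two phrases open with different material (A / B), so the period is contrasting.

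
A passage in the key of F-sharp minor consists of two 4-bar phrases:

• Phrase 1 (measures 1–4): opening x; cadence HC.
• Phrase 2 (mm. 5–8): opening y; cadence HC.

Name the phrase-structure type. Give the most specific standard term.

phrase group

The second phrase closes with a half cadence, which is not stronger than the first phrase's half cadence; without a weak→strong cadential pair there is no antecedent–consequent relationship, so this is a phrase group rather than a period.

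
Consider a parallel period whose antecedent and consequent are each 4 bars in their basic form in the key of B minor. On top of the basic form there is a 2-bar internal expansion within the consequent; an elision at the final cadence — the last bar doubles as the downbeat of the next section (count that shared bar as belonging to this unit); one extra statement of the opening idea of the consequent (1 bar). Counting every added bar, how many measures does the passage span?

Basic parallel period: 4 + 4 = 8 bars.
8 (basic form) + 2 (internal expansion) + 1 (extra statement) = 11.
The elision shares a bar with the next section but does not change this unit's count.

11 measures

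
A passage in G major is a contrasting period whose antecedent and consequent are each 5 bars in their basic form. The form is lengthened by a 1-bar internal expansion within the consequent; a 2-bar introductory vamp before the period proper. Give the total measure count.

13 measures

Basic contrasting period: 5 + 5 = 10 bars.
10 (basic form) + 1 (internal expansion) + 2 (introduction) = 13.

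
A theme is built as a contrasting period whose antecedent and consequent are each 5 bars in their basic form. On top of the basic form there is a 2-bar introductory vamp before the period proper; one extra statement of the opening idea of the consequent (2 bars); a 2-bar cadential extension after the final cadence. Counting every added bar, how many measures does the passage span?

16 measures

Basic contrasting period: 5 + 5 = 10 bars.
10 (basic form) + 2 (introduction) + 2 (extra statement) + 2 (cadential extension) = 16.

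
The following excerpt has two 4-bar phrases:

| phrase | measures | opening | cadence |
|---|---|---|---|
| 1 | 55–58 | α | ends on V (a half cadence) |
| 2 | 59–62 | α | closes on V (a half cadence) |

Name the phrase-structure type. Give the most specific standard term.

Both phrases have the same opening (α) and the same cadence (half cadence): the second is a restatement, not a consequent, so this is a repeated phrase rather than a period.

repeated phrase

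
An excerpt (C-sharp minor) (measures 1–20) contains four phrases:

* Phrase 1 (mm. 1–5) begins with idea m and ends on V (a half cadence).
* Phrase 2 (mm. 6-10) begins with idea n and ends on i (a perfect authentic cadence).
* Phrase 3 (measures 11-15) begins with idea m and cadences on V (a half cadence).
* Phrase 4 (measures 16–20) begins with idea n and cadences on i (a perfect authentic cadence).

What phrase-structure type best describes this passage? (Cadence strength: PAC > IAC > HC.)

repeated period

The cadence pattern HC–PAC–HC–PAC is weak–strong twice, and phrases 3–4 restate phrases 1–2: a period heard twice, not a double period (which would end weakly at phrase 2).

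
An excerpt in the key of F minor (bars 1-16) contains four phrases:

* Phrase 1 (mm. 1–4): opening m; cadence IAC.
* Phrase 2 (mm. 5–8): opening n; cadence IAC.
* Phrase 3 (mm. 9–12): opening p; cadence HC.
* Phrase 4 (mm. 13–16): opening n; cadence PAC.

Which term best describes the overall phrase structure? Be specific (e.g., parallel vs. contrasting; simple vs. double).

contrasting double period

Four phrases in two halves: the first half (bars 1–8) ends with an imperfect authentic cadence, the second (mm. 9–16) with a perfect authentic cadence — a large antecedent–consequent pair, i.e. a double period.
Phrase 3 begins with different material from phrase 1, making it contrasting.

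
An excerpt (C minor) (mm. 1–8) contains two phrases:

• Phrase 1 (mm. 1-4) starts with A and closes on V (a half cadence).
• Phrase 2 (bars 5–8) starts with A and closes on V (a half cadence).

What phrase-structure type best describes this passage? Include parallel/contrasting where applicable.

repeated phrase

Both phrases have the same opening (A) and the same cadence (half cadence): the second is a restatement, not a consequent, so this is a repeated phrase rather than a period.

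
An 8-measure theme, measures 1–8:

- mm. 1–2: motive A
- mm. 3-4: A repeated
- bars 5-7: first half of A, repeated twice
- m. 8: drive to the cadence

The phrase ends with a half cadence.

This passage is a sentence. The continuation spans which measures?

measures 5–8

After the presentation (mm. 1–4), the continuation covers the fragmentation through the cadence: bars 5-8.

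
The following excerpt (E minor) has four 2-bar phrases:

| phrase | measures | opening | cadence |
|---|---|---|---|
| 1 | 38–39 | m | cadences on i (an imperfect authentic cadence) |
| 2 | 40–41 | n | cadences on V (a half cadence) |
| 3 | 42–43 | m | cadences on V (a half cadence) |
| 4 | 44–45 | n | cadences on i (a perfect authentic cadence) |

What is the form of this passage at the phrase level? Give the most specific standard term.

Four phrases in two halves: the first half (mm. 38–41) ends with a half cadence, the second (mm. 42-45) with a perfect authentic cadence — a large antecedent–consequent pair, i.e. a double period.
Phrase 3 begins with the same material as phrase 1, making it parallel.

parallel double period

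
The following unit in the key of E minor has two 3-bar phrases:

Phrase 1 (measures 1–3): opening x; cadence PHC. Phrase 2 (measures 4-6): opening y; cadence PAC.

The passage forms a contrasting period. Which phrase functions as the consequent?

phrase 2

The phrase ending with the weaker cadence (Phrygian half cadence) is the antecedent; the one ending more conclusively (perfect authentic cadence) is the consequent. The consequent is phrase 2.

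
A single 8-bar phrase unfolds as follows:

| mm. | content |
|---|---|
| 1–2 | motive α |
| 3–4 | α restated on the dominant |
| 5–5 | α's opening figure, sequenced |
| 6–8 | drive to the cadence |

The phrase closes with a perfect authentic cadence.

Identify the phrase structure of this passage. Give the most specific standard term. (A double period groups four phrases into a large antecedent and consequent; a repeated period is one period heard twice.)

sentence

Basic idea (measures 1–2) + its repetition (measures 3-4) form the presentation; fragmentation and cadence (mm. 5–8) form the continuation — the 8-bar whole is a sentence.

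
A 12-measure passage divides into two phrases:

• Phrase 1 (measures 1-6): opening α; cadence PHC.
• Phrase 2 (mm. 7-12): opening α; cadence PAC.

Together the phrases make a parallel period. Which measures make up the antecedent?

measures 1–6

The phrase ending with the weaker cadence (Phrygian half cadence) is the antecedent; the one ending more conclusively (perfect authentic cadence) is the consequent. The antecedent is measures 1–6.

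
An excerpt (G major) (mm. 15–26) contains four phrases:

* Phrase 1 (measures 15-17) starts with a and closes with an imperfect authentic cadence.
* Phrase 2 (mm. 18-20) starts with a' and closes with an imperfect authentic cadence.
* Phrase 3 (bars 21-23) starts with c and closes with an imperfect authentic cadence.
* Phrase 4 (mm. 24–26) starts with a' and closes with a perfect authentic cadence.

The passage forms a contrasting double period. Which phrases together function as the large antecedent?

In a double period the first pair of phrases (ending imperfect authentic cadence) is the large antecedent and the second pair (ending perfect authentic cadence) is the large consequent; the antecedent is phrases 1 and 2.

phrases 1 and 2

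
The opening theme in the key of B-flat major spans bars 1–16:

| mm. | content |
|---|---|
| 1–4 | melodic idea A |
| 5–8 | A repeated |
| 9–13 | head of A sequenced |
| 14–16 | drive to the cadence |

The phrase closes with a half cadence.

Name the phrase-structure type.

sentence

Basic idea (mm. 1–4) + its repetition (bars 5–8) form the presentation; fragmentation and cadence (mm. 9–16) form the continuation — the 16-bar whole is a sentence.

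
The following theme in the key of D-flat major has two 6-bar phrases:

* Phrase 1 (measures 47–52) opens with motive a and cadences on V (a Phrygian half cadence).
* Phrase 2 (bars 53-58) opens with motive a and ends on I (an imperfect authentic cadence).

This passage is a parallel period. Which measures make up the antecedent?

measures 47–52

The antecedent is the phrase ending with the weaker cadence (Phrygian half cadence, phrase 1) and the consequent the one ending more conclusively (imperfect authentic cadence, phrase 2); the antecedent is bars 47–52.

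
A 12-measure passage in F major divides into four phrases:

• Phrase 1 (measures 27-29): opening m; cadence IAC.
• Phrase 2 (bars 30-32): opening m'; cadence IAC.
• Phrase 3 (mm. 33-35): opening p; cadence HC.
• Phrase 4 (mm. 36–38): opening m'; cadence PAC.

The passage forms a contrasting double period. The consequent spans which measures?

In a double period the four phrases pair into a large antecedent (phrases 1–2, ending imperfect authentic cadence) and a large consequent (phrases 3–4, ending perfect authentic cadence). The consequent spans bars 33-38.

measures 33–38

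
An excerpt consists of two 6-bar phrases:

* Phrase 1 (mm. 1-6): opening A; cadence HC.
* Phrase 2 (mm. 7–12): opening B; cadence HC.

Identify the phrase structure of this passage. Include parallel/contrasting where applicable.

phrase group

The second phrase closes with a half cadence, which is not stronger than the first phrase's half cadence; without a weak→strong cadential pair there is no antecedent–consequent relationship, so this is a phrase group rather than a period.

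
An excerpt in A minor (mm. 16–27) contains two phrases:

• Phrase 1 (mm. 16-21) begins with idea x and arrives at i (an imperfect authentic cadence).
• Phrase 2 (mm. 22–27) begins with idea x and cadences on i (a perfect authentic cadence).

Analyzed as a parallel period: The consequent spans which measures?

The antecedent is the phrase ending with the weaker cadence (imperfect authentic cadence, phrase 1) and the consequent the one ending more conclusively (perfect authentic cadence, phrase 2); the consequent is bars 22–27.

measures 22–27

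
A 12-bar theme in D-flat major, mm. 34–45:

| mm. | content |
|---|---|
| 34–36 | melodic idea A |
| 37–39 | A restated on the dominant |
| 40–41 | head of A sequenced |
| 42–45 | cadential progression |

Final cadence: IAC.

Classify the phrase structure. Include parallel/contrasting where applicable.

Basic idea (mm. 34–36) + its repetition (bars 37-39) form the presentation; fragmentation and cadence (bars 40-45) form the continuation — the 12-bar whole is a sentence.

sentence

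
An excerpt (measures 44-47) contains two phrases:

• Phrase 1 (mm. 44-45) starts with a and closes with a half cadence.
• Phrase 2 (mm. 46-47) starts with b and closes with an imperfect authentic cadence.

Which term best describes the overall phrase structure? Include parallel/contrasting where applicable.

contrasting period

Phrase 1 ends with a half cadence (weaker) and phrase 2 with an imperfect authentic cadence (stronger): antecedent + consequent = a period.
The two phrases open with different material (a / b), so the period is contrasting.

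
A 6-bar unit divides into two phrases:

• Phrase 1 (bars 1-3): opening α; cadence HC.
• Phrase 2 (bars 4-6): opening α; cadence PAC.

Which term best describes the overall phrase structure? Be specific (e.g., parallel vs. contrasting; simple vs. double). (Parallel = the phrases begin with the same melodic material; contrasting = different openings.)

parallel period

Phrase 1 ends with a half cadence (weaker) and phrase 2 with a perfect authentic cadence (stronger): antecedent + consequent = a period.
The two phrases open with the same material (α / α), so the period is parallel.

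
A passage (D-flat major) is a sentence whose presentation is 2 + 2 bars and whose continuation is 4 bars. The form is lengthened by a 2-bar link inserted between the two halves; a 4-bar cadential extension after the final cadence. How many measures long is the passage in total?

14 measures

Basic sentence: 2 + 2 + 4 = 8 bars.
8 (basic form) + 2 (link) + 4 (cadential extension) = 14.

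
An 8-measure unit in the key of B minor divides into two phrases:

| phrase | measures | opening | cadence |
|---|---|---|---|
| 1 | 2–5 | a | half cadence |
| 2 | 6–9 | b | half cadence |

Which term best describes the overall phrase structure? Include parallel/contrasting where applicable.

The second phrase closes with a half cadence, which is not stronger than the first phrase's half cadence; without a weak→strong cadential pair there is no antecedent–consequent relationship, so this is a phrase group rather than a period.

phrase group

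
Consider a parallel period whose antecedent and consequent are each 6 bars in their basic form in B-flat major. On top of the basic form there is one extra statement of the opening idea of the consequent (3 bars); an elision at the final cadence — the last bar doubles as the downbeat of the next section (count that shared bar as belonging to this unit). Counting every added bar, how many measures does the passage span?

15 measures

Basic parallel period: 6 + 6 = 12 bars.
12 (basic form) + 3 (extra statement) = 15.
The elision shares a bar with the next section but does not change this unit's count.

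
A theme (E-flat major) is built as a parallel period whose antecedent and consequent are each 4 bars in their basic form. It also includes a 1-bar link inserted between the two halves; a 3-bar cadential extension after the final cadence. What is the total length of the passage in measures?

12 measures

Basic parallel period: 4 + 4 = 8 bars.
8 (basic form) + 1 (link) + 3 (cadential extension) = 12.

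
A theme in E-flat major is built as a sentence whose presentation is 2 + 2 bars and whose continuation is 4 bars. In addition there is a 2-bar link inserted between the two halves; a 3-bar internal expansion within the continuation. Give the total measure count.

13 measures

Basic sentence: 2 + 2 + 4 = 8 bars.
8 (basic form) + 2 (link) + 3 (internal expansion) = 13.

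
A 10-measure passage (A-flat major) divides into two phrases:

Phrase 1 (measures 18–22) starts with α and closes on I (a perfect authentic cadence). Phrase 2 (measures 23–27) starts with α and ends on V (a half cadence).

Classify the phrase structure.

The second phrase closes with a half cadence, which is not stronger than the first phrase's perfect authentic cadence; without a weak→strong cadential pair there is no antecedent–consequent relationship, so this is a phrase group rather than a period.

phrase group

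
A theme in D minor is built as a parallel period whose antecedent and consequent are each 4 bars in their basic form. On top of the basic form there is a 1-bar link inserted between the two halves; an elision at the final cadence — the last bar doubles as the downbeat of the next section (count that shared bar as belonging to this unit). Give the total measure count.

Basic parallel period: 4 + 4 = 8 bars.
8 (basic form) + 1 (link) = 9.
The elision shares a bar with the next section but does not change this unit's count.

9 measures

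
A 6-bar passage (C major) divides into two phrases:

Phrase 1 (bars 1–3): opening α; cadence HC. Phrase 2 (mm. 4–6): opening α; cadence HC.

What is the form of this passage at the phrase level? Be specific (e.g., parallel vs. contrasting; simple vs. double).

Both phrases have the same opening (α) and the same cadence (half cadence): the second is a restatement, not a consequent, so this is a repeated phrase rather than a period.

repeated phrase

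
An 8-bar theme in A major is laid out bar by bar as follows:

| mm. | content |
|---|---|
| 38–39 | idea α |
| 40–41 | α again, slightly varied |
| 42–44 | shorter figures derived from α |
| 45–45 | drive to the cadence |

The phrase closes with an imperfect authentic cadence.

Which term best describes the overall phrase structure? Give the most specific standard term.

Basic idea (mm. 38–39) + its repetition (measures 40-41) form the presentation; fragmentation and cadence (measures 42–45) form the continuation — the 8-bar whole is a sentence.

sentence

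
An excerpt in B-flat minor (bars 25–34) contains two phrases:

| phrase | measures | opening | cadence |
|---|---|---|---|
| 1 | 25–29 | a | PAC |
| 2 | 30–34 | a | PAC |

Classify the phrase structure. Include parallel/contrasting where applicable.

Both phrases have the same opening (a) and the same cadence (perfect authentic cadence): the second is a restatement, not a consequent, so this is a repeated phrase rather than a period.

repeated phrase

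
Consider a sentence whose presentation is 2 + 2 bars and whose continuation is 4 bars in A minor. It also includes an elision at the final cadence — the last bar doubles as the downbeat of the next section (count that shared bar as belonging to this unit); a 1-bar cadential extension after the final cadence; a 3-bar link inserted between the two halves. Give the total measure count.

12 measures

Basic sentence: 2 + 2 + 4 = 8 bars.
8 (basic form) + 1 (cadential extension) + 3 (link) = 12.
The elision shares a bar with the next section but does not change this unit's count.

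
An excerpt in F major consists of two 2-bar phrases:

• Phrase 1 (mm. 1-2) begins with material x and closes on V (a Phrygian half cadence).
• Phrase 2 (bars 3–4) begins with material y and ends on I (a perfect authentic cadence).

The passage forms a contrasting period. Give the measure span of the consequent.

The antecedent is the phrase ending with the weaker cadence (Phrygian half cadence, phrase 1) and the consequent the one ending more conclusively (perfect authentic cadence, phrase 2); the consequent is bars 3-4.

measures 3–4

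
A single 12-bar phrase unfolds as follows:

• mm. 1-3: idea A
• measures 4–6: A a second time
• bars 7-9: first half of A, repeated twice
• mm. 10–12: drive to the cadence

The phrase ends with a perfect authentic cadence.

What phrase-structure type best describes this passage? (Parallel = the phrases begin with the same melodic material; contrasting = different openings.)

sentence

Basic idea (mm. 1–3) + its repetition (bars 4-6) form the presentation; fragmentation and cadence (mm. 7–12) form the continuation — the 12-bar whole is a sentence.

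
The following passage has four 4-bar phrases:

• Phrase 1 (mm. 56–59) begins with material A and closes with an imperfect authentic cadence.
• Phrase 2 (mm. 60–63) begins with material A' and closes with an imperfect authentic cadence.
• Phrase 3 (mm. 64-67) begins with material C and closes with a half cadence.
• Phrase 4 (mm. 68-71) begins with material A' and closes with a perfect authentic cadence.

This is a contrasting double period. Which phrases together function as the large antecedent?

phrases 1 and 2

In a double period the first pair of phrases (ending imperfect authentic cadence) is the large antecedent and the second pair (ending perfect authentic cadence) is the large consequent; the antecedent is phrases 1 and 2.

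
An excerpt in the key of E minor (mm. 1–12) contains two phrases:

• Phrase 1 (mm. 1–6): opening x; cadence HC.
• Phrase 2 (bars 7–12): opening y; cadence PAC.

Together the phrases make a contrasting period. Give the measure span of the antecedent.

The phrase ending with the weaker cadence (half cadence) is the antecedent; the one ending more conclusively (perfect authentic cadence) is the consequent. The antecedent is measures 1–6.

measures 1–6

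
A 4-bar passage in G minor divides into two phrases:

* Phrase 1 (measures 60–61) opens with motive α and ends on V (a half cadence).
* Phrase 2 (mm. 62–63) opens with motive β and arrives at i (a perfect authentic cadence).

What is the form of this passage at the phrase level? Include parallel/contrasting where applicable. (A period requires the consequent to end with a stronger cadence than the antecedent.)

Phrase 1 ends with a half cadence (weaker) and phrase 2 with a perfect authentic cadence (stronger): antecedent + consequent = a period.
The two phrases open with different material (α / β), so the period is contrasting.

contrasting period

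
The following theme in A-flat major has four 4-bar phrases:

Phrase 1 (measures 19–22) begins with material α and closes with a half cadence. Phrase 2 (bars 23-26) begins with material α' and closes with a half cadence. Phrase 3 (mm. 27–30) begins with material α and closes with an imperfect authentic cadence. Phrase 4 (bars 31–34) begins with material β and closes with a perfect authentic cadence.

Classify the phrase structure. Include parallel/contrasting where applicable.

Four phrases in two halves: the first half (bars 19–26) ends with a half cadence, the second (measures 27–34) with a perfect authentic cadence — a large antecedent–consequent pair, i.e. a double period.
Phrase 3 begins with the same material as phrase 1, making it parallel.

parallel double period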